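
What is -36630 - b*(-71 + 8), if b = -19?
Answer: -37827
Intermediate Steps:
-36630 - b*(-71 + 8) = -36630 - (-19)*(-71 + 8) = -36630 - (-19)*(-63) = -36630 - 1*1197 = -36630 - 1197 = -37827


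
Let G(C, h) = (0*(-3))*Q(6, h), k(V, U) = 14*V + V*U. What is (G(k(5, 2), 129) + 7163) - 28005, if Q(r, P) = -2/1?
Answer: -20842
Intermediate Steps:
Q(r, P) = -2 (Q(r, P) = -2*1 = -2)
k(V, U) = 14*V + U*V
G(C, h) = 0 (G(C, h) = (0*(-3))*(-2) = 0*(-2) = 0)
(G(k(5, 2), 129) + 7163) - 28005 = (0 + 7163) - 28005 = 7163 - 28005 = -20842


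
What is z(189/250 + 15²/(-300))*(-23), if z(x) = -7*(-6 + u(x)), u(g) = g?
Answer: -482517/500 ≈ -965.03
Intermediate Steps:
z(x) = 42 - 7*x (z(x) = -7*(-6 + x) = 42 - 7*x)
z(189/250 + 15²/(-300))*(-23) = (42 - 7*(189/250 + 15²/(-300)))*(-23) = (42 - 7*(189*(1/250) + 225*(-1/300)))*(-23) = (42 - 7*(189/250 - ¾))*(-23) = (42 - 7*3/500)*(-23) = (42 - 21/500)*(-23) = (20979/500)*(-23) = -482517/500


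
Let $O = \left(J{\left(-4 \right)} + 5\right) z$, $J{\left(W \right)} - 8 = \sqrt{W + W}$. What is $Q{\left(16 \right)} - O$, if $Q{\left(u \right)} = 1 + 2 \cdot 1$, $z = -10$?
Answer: $133 + 20 i \sqrt{2} \approx 133.0 + 28.284 i$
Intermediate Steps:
$Q{\left(u \right)} = 3$ ($Q{\left(u \right)} = 1 + 2 = 3$)
$J{\left(W \right)} = 8 + \sqrt{2} \sqrt{W}$ ($J{\left(W \right)} = 8 + \sqrt{W + W} = 8 + \sqrt{2 W} = 8 + \sqrt{2} \sqrt{W}$)
$O = -130 - 20 i \sqrt{2}$ ($O = \left(\left(8 + \sqrt{2} \sqrt{-4}\right) + 5\right) \left(-10\right) = \left(\left(8 + \sqrt{2} \cdot 2 i\right) + 5\right) \left(-10\right) = \left(\left(8 + 2 i \sqrt{2}\right) + 5\right) \left(-10\right) = \left(13 + 2 i \sqrt{2}\right) \left(-10\right) = -130 - 20 i \sqrt{2} \approx -130.0 - 28.284 i$)
$Q{\left(16 \right)} - O = 3 - \left(-130 - 20 i \sqrt{2}\right) = 3 + \left(130 + 20 i \sqrt{2}\right) = 133 + 20 i \sqrt{2}$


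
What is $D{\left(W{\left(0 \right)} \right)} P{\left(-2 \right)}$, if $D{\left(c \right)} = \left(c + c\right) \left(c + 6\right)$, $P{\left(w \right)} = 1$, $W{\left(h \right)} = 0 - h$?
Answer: $0$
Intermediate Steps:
$W{\left(h \right)} = - h$
$D{\left(c \right)} = 2 c \left(6 + c\right)$
$D{\left(W{\left(0 \right)} \right)} P{\left(-2 \right)} = 2 \left(\left(-1\right) 0\right) \left(6 - 0\right) 1 = 2 \cdot 0 \left(6 + 0\right) 1 = 2 \cdot 0 \cdot 6 \cdot 1 = 0 \cdot 1 = 0$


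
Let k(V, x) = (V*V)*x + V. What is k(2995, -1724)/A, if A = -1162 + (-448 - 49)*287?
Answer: 15464320105/143801 ≈ 1.0754e+5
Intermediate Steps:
k(V, x) = V + x*V² (k(V, x) = V²*x + V = x*V² + V = V + x*V²)
A = -143801 (A = -1162 - 497*287 = -1162 - 142639 = -143801)
k(2995, -1724)/A = (2995*(1 + 2995*(-1724)))/(-143801) = (2995*(1 - 5163380))*(-1/143801) = (2995*(-5163379))*(-1/143801) = -15464320105*(-1/143801) = 15464320105/143801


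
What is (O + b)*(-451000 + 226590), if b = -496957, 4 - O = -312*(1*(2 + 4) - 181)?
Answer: 123774008730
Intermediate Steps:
O = -54596 (O = 4 - (-312)*(1*(2 + 4) - 181) = 4 - (-312)*(1*6 - 181) = 4 - (-312)*(6 - 181) = 4 - (-312)*(-175) = 4 - 1*54600 = 4 - 54600 = -54596)
(O + b)*(-451000 + 226590) = (-54596 - 496957)*(-451000 + 226590) = -551553*(-224410) = 123774008730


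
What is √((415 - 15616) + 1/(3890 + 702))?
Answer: I*√20033458417/1148 ≈ 123.29*I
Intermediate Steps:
√((415 - 15616) + 1/(3890 + 702)) = √(-15201 + 1/4592) = √(-69802991/4592) = I*√20033458417/1148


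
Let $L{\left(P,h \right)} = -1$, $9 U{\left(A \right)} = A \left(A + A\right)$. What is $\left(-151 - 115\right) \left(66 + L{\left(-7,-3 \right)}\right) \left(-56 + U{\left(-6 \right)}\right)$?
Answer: $829920$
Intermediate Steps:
$U{\left(A \right)} = \frac{2 A^{2}}{9}$ ($U{\left(A \right)} = \frac{A \left(A + A\right)}{9} = \frac{A 2 A}{9} = \frac{2 A^{2}}{9}$)
$\left(-151 - 115\right) \left(66 + L{\left(-7,-3 \right)}\right) \left(-56 + U{\left(-6 \right)}\right) = \left(-151 - 115\right) \left(66 - 1\right) \left(-56 + \frac{2 \left(-6\right)^{2}}{9}\right) = - 266 \cdot 65 \left(-56 + \frac{2}{9} \cdot 36\right) = - 266 \cdot 65 \left(-56 + 8\right) = - 266 \cdot 65 \left(-48\right) = \left(-266\right) \left(-3120\right) = 829920$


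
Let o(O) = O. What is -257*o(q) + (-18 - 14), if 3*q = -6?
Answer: 482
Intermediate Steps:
q = -2 (q = (⅓)*(-6) = -2)
-257*o(q) + (-18 - 14) = -257*(-2) + (-18 - 14) = 514 - 32 = 482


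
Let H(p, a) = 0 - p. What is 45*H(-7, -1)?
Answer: 315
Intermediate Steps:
H(p, a) = -p
45*H(-7, -1) = 45*(-1*(-7)) = 45*7 = 315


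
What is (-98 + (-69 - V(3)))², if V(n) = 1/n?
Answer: 252004/9 ≈ 28000.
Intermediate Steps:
(-98 + (-69 - V(3)))² = (-98 + (-69 - 1/3))² = (-98 + (-69 - 1*⅓))² = (-98 + (-69 - ⅓))² = (-98 - 208/3)² = (-502/3)² = 252004/9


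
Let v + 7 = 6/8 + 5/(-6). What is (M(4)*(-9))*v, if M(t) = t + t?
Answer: 510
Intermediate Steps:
M(t) = 2*t
v = -85/12 (v = -7 + (6/8 + 5/(-6)) = -7 + (6*(⅛) + 5*(-⅙)) = -7 + (¾ - ⅚) = -7 - 1/12 = -85/12 ≈ -7.0833)
(M(4)*(-9))*v = ((2*4)*(-9))*(-85/12) = (8*(-9))*(-85/12) = -72*(-85/12) = 510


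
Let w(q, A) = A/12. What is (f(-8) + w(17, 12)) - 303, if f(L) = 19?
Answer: -283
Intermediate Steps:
w(q, A) = A/12 (w(q, A) = A*(1/12) = A/12)
(f(-8) + w(17, 12)) - 303 = (19 + (1/12)*12) - 303 = (19 + 1) - 303 = 20 - 303 = -283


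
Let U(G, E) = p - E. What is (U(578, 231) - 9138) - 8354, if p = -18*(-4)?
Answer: -17651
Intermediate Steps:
p = 72
U(G, E) = 72 - E
(U(578, 231) - 9138) - 8354 = ((72 - 1*231) - 9138) - 8354 = ((72 - 231) - 9138) - 8354 = (-159 - 9138) - 8354 = -9297 - 8354 = -17651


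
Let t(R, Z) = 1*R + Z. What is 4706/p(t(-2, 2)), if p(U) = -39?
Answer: -362/3 ≈ -120.67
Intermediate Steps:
t(R, Z) = R + Z
4706/p(t(-2, 2)) = 4706/(-39) = 4706*(-1/39) = -362/3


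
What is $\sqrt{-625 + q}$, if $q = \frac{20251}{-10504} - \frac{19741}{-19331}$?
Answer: $\frac{3 i \sqrt{4241685637869862}}{7809724} \approx 25.018 i$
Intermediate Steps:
$q = - \frac{14162509}{15619448}$ ($q = 20251 \left(- \frac{1}{10504}\right) - - \frac{19741}{19331} = - \frac{20251}{10504} + \frac{19741}{19331} = - \frac{14162509}{15619448} \approx -0.90672$)
$\sqrt{-625 + q} = \sqrt{-625 - \frac{14162509}{15619448}} = \sqrt{- \frac{9776317509}{15619448}} = \frac{3 i \sqrt{4241685637869862}}{7809724}$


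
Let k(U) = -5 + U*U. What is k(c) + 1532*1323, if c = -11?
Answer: 2026952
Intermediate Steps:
k(U) = -5 + U**2
k(c) + 1532*1323 = (-5 + (-11)**2) + 1532*1323 = (-5 + 121) + 2026836 = 116 + 2026836 = 2026952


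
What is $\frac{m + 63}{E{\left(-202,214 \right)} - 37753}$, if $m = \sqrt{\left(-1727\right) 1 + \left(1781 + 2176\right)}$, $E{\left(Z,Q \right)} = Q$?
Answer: $- \frac{7}{4171} - \frac{\sqrt{2230}}{37539} \approx -0.0029362$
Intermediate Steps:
$m = \sqrt{2230}$ ($m = \sqrt{-1727 + 3957} = \sqrt{2230} \approx 47.223$)
$\frac{m + 63}{E{\left(-202,214 \right)} - 37753} = \frac{\sqrt{2230} + 63}{214 - 37753} = \frac{63 + \sqrt{2230}}{-37539} = \left(63 + \sqrt{2230}\right) \left(- \frac{1}{37539}\right) = - \frac{7}{4171} - \frac{\sqrt{2230}}{37539}$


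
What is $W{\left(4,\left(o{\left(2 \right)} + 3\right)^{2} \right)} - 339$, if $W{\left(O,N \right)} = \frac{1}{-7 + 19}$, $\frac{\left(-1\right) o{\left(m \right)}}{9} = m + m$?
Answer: $- \frac{4067}{12} \approx -338.92$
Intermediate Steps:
$o{\left(m \right)} = - 18 m$ ($o{\left(m \right)} = - 9 \left(m + m\right) = - 9 \cdot 2 m = - 18 m$)
$W{\left(O,N \right)} = \frac{1}{12}$
$W{\left(4,\left(o{\left(2 \right)} + 3\right)^{2} \right)} - 339 = \frac{1}{12} - 339 = - \frac{4067}{12}$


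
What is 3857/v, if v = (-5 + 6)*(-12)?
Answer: -3857/12 ≈ -321.42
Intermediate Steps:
v = -12 (v = 1*(-12) = -12)
3857/v = 3857/(-12) = 3857*(-1/12) = -3857/12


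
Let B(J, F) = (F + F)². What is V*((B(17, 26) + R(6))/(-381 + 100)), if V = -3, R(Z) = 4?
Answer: 8124/281 ≈ 28.911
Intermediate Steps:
B(J, F) = 4*F² (B(J, F) = (2*F)² = 4*F²)
V*((B(17, 26) + R(6))/(-381 + 100)) = -3*(4*26² + 4)/(-381 + 100) = -3*(4*676 + 4)/(-281) = -3*(2704 + 4)*(-1)/281 = -8124*(-1)/281 = -3*(-2708/281) = 8124/281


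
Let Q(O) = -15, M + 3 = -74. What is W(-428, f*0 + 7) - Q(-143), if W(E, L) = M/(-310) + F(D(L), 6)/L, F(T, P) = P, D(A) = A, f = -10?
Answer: 34949/2170 ≈ 16.106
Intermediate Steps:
M = -77 (M = -3 - 74 = -77)
W(E, L) = 77/310 + 6/L (W(E, L) = -77/(-310) + 6/L = -77*(-1/310) + 6/L = 77/310 + 6/L)
W(-428, f*0 + 7) - Q(-143) = (77/310 + 6/(-10*0 + 7)) - 1*(-15) = (77/310 + 6/(0 + 7)) + 15 = (77/310 + 6/7) + 15 = 2399/2170 + 15 = 34949/2170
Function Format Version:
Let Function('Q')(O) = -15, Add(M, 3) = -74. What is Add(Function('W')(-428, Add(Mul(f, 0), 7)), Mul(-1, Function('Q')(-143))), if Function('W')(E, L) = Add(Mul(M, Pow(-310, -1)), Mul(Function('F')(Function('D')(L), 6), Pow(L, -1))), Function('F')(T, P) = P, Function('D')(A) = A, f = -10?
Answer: Rational(34949, 2170) ≈ 16.106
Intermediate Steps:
M = -77 (M = Add(-3, -74) = -77)
Function('W')(E, L) = Add(Rational(77, 310), Mul(6, Pow(L, -1))) (Function('W')(E, L) = Add(Mul(-77, Pow(-310, -1)), Mul(6, Pow(L, -1))) = Add(Mul(-77, Rational(-1, 310)), Mul(6, Pow(L, -1))) = Add(Rational(77, 310), Mul(6, Pow(L, -1))))
Add(Function('W')(-428, Add(Mul(f, 0), 7)), Mul(-1, Function('Q')(-143))) = Add(Add(Rational(77, 310), Mul(6, Pow(Add(Mul(-10, 0), 7), -1))), Mul(-1, -15)) = Add(Add(Rational(77, 310), Mul(6, Pow(Add(0, 7), -1))), 15) = Add(Add(Rational(77, 310), Mul(6, Pow(7, -1))), 15) = Add(Add(Rational(77, 310), Mul(6, Rational(1, 7))), 15) = Add(Add(Rational(77, 310), Rational(6, 7)), 15) = Add(Rational(2399, 2170), 15) = Rational(34949, 2170)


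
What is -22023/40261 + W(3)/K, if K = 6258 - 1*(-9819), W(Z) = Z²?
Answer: -117900474/215758699 ≈ -0.54645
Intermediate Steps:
K = 16077 (K = 6258 + 9819 = 16077)
-22023/40261 + W(3)/K = -22023/40261 + 3²/16077 = -22023*1/40261 + 9*(1/16077) = -22023/40261 + 3/5359 = -117900474/215758699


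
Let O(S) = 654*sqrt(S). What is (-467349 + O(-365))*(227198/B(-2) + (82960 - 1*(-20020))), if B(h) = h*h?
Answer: -149345579091/2 + 104495793*I*sqrt(365) ≈ -7.4673e+10 + 1.9964e+9*I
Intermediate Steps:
B(h) = h**2
(-467349 + O(-365))*(227198/B(-2) + (82960 - 1*(-20020))) = (-467349 + 654*sqrt(-365))*(227198/((-2)**2) + (82960 - 1*(-20020))) = (-467349 + 654*(I*sqrt(365)))*(227198/4 + (82960 + 20020)) = (-467349 + 654*I*sqrt(365))*(227198*(1/4) + 102980) = (-467349 + 654*I*sqrt(365))*(113599/2 + 102980) = (-467349 + 654*I*sqrt(365))*(319559/2) = -149345579091/2 + 104495793*I*sqrt(365)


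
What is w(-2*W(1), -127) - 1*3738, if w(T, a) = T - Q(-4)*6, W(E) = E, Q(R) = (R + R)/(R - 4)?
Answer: -3746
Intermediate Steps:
Q(R) = 2*R/(-4 + R) (Q(R) = (2*R)/(-4 + R) = 2*R/(-4 + R))
w(T, a) = -6 + T (w(T, a) = T - 2*(-4)/(-4 - 4)*6 = T - 2*(-4)/(-8)*6 = T - 2*(-4)*(-⅛)*6 = T - 6 = -6 + T)
w(-2*W(1), -127) - 1*3738 = (-6 - 2*1) - 1*3738 = (-6 - 2) - 3738 = -8 - 3738 = -3746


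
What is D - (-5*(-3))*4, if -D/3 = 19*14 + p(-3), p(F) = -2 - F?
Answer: -861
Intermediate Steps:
D = -801 (D = -3*(19*14 + (-2 - 1*(-3))) = -3*(266 + (-2 + 3)) = -3*(266 + 1) = -3*267 = -801)
D - (-5*(-3))*4 = -801 - (-5*(-3))*4 = -801 - 15*4 = -801 - 1*60 = -801 - 60 = -861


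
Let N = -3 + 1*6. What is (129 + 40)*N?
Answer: 507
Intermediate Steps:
N = 3 (N = -3 + 6 = 3)
(129 + 40)*N = (129 + 40)*3 = 169*3 = 507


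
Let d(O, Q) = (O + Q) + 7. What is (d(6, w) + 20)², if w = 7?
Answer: 1600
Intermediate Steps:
d(O, Q) = 7 + O + Q
(d(6, w) + 20)² = ((7 + 6 + 7) + 20)² = (20 + 20)² = 40² = 1600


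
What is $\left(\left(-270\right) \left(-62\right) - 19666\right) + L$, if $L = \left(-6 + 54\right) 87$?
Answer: $1250$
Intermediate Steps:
$L = 4176$ ($L = 48 \cdot 87 = 4176$)
$\left(\left(-270\right) \left(-62\right) - 19666\right) + L = \left(\left(-270\right) \left(-62\right) - 19666\right) + 4176 = \left(16740 - 19666\right) + 4176 = -2926 + 4176 = 1250$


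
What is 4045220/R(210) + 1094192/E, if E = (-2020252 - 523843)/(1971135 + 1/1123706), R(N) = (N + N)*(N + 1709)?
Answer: -48834225812441400686809/57603689136402465 ≈ -8.4776e+5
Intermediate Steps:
R(N) = 2*N*(1709 + N) (R(N) = (2*N)*(1709 + N) = 2*N*(1709 + N))
E = -2858814816070/2214976226311 (E = -2544095/(1971135 + 1/1123706) = -2544095/2214976226311/1123706 = -2544095*1123706/2214976226311 = -2858814816070/2214976226311 ≈ -1.2907)
4045220/R(210) + 1094192/E = 4045220/((2*210*(1709 + 210))) + 1094192/(-2858814816070/2214976226311) = 4045220/((2*210*1919)) + 1094192*(-2214976226311/2858814816070) = 4045220/805980 - 1211804633509842856/1429407408035 = 4045220*(1/805980) - 1211804633509842856/1429407408035 = 202261/40299 - 1211804633509842856/1429407408035 = -48834225812441400686809/57603689136402465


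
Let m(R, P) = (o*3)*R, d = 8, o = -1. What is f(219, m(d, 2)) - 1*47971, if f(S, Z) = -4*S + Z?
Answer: -48871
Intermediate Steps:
m(R, P) = -3*R (m(R, P) = (-1*3)*R = -3*R)
f(S, Z) = Z - 4*S
f(219, m(d, 2)) - 1*47971 = (-3*8 - 4*219) - 1*47971 = (-24 - 876) - 47971 = -900 - 47971 = -48871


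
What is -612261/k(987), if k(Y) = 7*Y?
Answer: -204087/2303 ≈ -88.618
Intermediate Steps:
-612261/k(987) = -612261/(7*987) = -612261/6909 = -612261*1/6909 = -204087/2303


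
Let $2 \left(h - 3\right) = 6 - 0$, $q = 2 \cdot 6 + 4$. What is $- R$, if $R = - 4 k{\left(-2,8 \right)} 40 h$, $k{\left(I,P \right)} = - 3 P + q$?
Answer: $-7680$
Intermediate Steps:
$q = 16$ ($q = 12 + 4 = 16$)
$k{\left(I,P \right)} = 16 - 3 P$ ($k{\left(I,P \right)} = - 3 P + 16 = 16 - 3 P$)
$h = 6$ ($h = 3 + \frac{6 - 0}{2} = 3 + \frac{6 + 0}{2} = 3 + \frac{1}{2} \cdot 6 = 3 + 3 = 6$)
$R = 7680$ ($R = - 4 \left(16 - 24\right) 40 \cdot 6 = \left(-4\right) \left(-8\right) 40 \cdot 6 = 32 \cdot 40 \cdot 6 = 1280 \cdot 6 = 7680$)
$- R = \left(-1\right) 7680 = -7680$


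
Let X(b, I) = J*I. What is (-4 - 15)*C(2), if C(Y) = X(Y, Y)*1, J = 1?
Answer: -38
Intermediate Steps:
X(b, I) = I (X(b, I) = 1*I = I)
C(Y) = Y (C(Y) = Y*1 = Y)
(-4 - 15)*C(2) = (-4 - 15)*2 = -19*2 = -38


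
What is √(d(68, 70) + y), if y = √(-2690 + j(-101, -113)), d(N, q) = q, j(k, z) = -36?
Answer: √(70 + I*√2726) ≈ 8.8692 + 2.9434*I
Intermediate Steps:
y = I*√2726 (y = √(-2690 - 36) = √(-2726) = I*√2726 ≈ 52.211*I)
√(d(68, 70) + y) = √(70 + I*√2726)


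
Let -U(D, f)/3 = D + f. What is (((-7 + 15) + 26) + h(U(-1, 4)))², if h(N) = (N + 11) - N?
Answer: 2025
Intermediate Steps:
U(D, f) = -3*D - 3*f (U(D, f) = -3*(D + f) = -3*D - 3*f)
h(N) = 11 (h(N) = (11 + N) - N = 11)
(((-7 + 15) + 26) + h(U(-1, 4)))² = (((-7 + 15) + 26) + 11)² = ((8 + 26) + 11)² = (34 + 11)² = 45² = 2025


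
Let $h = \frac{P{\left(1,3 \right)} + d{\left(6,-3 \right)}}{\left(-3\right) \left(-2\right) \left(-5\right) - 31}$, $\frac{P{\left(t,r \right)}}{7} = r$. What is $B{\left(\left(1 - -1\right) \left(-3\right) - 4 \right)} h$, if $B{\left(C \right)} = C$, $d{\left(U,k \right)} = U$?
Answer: $\frac{270}{61} \approx 4.4262$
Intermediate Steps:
$P{\left(t,r \right)} = 7 r$
$h = - \frac{27}{61}$ ($h = \frac{7 \cdot 3 + 6}{\left(-3\right) \left(-2\right) \left(-5\right) - 31} = \frac{21 + 6}{6 \left(-5\right) - 31} = \frac{27}{-30 - 31} = \frac{27}{-61} = 27 \left(- \frac{1}{61}\right) = - \frac{27}{61} \approx -0.44262$)
$B{\left(\left(1 - -1\right) \left(-3\right) - 4 \right)} h = \left(\left(1 - -1\right) \left(-3\right) - 4\right) \left(- \frac{27}{61}\right) = \left(\left(1 + 1\right) \left(-3\right) - 4\right) \left(- \frac{27}{61}\right) = \left(2 \left(-3\right) - 4\right) \left(- \frac{27}{61}\right) = \left(-6 - 4\right) \left(- \frac{27}{61}\right) = \left(-10\right) \left(- \frac{27}{61}\right) = \frac{270}{61}$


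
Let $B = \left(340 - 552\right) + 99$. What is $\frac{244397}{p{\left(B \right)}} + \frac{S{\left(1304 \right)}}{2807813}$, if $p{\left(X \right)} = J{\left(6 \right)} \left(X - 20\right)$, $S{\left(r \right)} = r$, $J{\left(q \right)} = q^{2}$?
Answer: $- \frac{36116570011}{707568876} \approx -51.043$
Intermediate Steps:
$B = -113$ ($B = -212 + 99 = -113$)
$p{\left(X \right)} = -720 + 36 X$ ($p{\left(X \right)} = 6^{2} \left(X - 20\right) = 36 \left(-20 + X\right) = -720 + 36 X$)
$\frac{244397}{p{\left(B \right)}} + \frac{S{\left(1304 \right)}}{2807813} = \frac{244397}{-720 + 36 \left(-113\right)} + \frac{1304}{2807813} = \frac{244397}{-720 - 4068} + 1304 \cdot \frac{1}{2807813} = \frac{244397}{-4788} + \frac{1304}{2807813} = 244397 \left(- \frac{1}{4788}\right) + \frac{1304}{2807813} = - \frac{12863}{252} + \frac{1304}{2807813} = - \frac{36116570011}{707568876}$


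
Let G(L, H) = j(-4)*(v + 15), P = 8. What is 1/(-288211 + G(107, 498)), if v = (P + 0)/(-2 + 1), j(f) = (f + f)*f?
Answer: -1/287987 ≈ -3.4724e-6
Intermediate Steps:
j(f) = 2*f² (j(f) = (2*f)*f = 2*f²)
v = -8 (v = (8 + 0)/(-2 + 1) = 8/(-1) = 8*(-1) = -8)
G(L, H) = 224 (G(L, H) = (2*(-4)²)*(-8 + 15) = (2*16)*7 = 32*7 = 224)
1/(-288211 + G(107, 498)) = 1/(-288211 + 224) = 1/(-287987) = -1/287987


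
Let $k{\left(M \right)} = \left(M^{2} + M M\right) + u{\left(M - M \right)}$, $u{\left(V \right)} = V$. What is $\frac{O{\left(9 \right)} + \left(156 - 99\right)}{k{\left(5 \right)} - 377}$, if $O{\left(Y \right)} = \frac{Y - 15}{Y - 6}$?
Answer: $- \frac{55}{327} \approx -0.1682$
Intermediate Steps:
$k{\left(M \right)} = 2 M^{2}$ ($k{\left(M \right)} = \left(M^{2} + M M\right) + \left(M - M\right) = \left(M^{2} + M^{2}\right) + 0 = 2 M^{2} + 0 = 2 M^{2}$)
$O{\left(Y \right)} = \frac{-15 + Y}{-6 + Y}$
$\frac{O{\left(9 \right)} + \left(156 - 99\right)}{k{\left(5 \right)} - 377} = \frac{\frac{-15 + 9}{-6 + 9} + \left(156 - 99\right)}{2 \cdot 5^{2} - 377} = \frac{\frac{1}{3} \left(-6\right) + 57}{2 \cdot 25 - 377} = \frac{\frac{1}{3} \left(-6\right) + 57}{50 - 377} = \frac{-2 + 57}{-327} = 55 \left(- \frac{1}{327}\right) = - \frac{55}{327}$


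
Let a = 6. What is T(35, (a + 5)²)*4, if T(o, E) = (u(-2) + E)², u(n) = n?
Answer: 56644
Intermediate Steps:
T(o, E) = (-2 + E)²
T(35, (a + 5)²)*4 = (-2 + (6 + 5)²)²*4 = (-2 + 11²)²*4 = (-2 + 121)²*4 = 119²*4 = 14161*4 = 56644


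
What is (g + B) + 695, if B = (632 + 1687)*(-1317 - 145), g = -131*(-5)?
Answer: -3389028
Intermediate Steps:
g = 655
B = -3390378 (B = 2319*(-1462) = -3390378)
(g + B) + 695 = (655 - 3390378) + 695 = -3389723 + 695 = -3389028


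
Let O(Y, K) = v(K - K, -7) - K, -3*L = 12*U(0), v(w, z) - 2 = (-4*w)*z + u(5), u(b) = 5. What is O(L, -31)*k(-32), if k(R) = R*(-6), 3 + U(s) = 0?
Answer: 7296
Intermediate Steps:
U(s) = -3 (U(s) = -3 + 0 = -3)
v(w, z) = 7 - 4*w*z (v(w, z) = 2 + ((-4*w)*z + 5) = 2 + (-4*w*z + 5) = 2 + (5 - 4*w*z) = 7 - 4*w*z)
k(R) = -6*R
L = 12 (L = -4*(-3) = -⅓*(-36) = 12)
O(Y, K) = 7 - K (O(Y, K) = (7 - 4*(K - K)*(-7)) - K = (7 - 4*0*(-7)) - K = (7 + 0) - K = 7 - K)
O(L, -31)*k(-32) = (7 - 1*(-31))*(-6*(-32)) = (7 + 31)*192 = 38*192 = 7296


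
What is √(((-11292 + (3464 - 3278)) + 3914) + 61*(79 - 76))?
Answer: I*√7009 ≈ 83.72*I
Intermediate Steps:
√(((-11292 + (3464 - 3278)) + 3914) + 61*(79 - 76)) = √(((-11292 + 186) + 3914) + 61*3) = √((-11106 + 3914) + 183) = √(-7192 + 183) = √(-7009) = I*√7009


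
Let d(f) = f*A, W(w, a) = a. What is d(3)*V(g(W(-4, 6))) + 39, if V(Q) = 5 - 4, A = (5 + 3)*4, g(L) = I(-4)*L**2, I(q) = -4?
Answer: 135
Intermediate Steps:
g(L) = -4*L**2
A = 32 (A = 8*4 = 32)
V(Q) = 1
d(f) = 32*f (d(f) = f*32 = 32*f)
d(3)*V(g(W(-4, 6))) + 39 = (32*3)*1 + 39 = 96*1 + 39 = 96 + 39 = 135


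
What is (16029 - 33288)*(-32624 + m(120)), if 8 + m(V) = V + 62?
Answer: 560054550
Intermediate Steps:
m(V) = 54 + V (m(V) = -8 + (V + 62) = -8 + (62 + V) = 54 + V)
(16029 - 33288)*(-32624 + m(120)) = (16029 - 33288)*(-32624 + (54 + 120)) = -17259*(-32624 + 174) = -17259*(-32450) = 560054550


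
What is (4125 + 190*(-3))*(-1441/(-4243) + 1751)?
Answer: 26416970370/4243 ≈ 6.2260e+6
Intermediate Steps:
(4125 + 190*(-3))*(-1441/(-4243) + 1751) = (4125 - 570)*(-1441*(-1/4243) + 1751) = 3555*(1441/4243 + 1751) = 3555*(7430934/4243) = 26416970370/4243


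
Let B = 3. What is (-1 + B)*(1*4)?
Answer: 8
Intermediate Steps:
(-1 + B)*(1*4) = (-1 + 3)*(1*4) = 2*4 = 8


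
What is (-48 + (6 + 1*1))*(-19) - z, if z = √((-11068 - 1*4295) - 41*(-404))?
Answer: 779 - √1201 ≈ 744.34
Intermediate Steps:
z = √1201 (z = √((-11068 - 4295) + 16564) = √(-15363 + 16564) = √1201 ≈ 34.655)
(-48 + (6 + 1*1))*(-19) - z = (-48 + (6 + 1*1))*(-19) - √1201 = (-48 + (6 + 1))*(-19) - √1201 = (-48 + 7)*(-19) - √1201 = -41*(-19) - √1201 = 779 - √1201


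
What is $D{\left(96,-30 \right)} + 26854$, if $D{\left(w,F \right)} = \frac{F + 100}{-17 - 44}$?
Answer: $\frac{1638024}{61} \approx 26853.0$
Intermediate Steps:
$D{\left(w,F \right)} = - \frac{100}{61} - \frac{F}{61}$ ($D{\left(w,F \right)} = \frac{100 + F}{-61} = \left(100 + F\right) \left(- \frac{1}{61}\right) = - \frac{100}{61} - \frac{F}{61}$)
$D{\left(96,-30 \right)} + 26854 = \left(- \frac{100}{61} - - \frac{30}{61}\right) + 26854 = \left(- \frac{100}{61} + \frac{30}{61}\right) + 26854 = - \frac{70}{61} + 26854 = \frac{1638024}{61}$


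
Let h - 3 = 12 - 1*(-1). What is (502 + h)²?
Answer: 268324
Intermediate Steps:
h = 16 (h = 3 + (12 - 1*(-1)) = 3 + (12 + 1) = 3 + 13 = 16)
(502 + h)² = (502 + 16)² = 518² = 268324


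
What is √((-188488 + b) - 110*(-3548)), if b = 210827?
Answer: √412619 ≈ 642.35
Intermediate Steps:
√((-188488 + b) - 110*(-3548)) = √((-188488 + 210827) - 110*(-3548)) = √(22339 + 390280) = √412619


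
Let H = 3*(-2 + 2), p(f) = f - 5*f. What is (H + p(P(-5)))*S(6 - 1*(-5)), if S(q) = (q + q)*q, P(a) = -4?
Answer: 3872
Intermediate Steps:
p(f) = -4*f
S(q) = 2*q² (S(q) = (2*q)*q = 2*q²)
H = 0 (H = 3*0 = 0)
(H + p(P(-5)))*S(6 - 1*(-5)) = (0 - 4*(-4))*(2*(6 - 1*(-5))²) = (0 + 16)*(2*(6 + 5)²) = 16*(2*11²) = 16*(2*121) = 16*242 = 3872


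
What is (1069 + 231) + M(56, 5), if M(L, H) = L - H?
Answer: 1351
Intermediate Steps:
(1069 + 231) + M(56, 5) = (1069 + 231) + (56 - 1*5) = 1300 + (56 - 5) = 1300 + 51 = 1351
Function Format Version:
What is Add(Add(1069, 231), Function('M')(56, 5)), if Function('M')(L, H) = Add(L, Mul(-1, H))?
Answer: 1351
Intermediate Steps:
Add(Add(1069, 231), Function('M')(56, 5)) = Add(Add(1069, 231), Add(56, Mul(-1, 5))) = Add(1300, Add(56, -5)) = Add(1300, 51) = 1351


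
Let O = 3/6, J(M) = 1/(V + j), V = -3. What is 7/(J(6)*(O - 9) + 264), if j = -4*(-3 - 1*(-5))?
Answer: 154/5825 ≈ 0.026438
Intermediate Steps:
j = -8 (j = -4*(-3 + 5) = -4*2 = -8)
J(M) = -1/11 (J(M) = 1/(-3 - 8) = 1/(-11) = -1/11)
O = 1/2 (O = 3*(1/6) = 1/2 ≈ 0.50000)
7/(J(6)*(O - 9) + 264) = 7/(-(1/2 - 9)/11 + 264) = 7/(-1/11*(-17/2) + 264) = 7/(17/22 + 264) = 7/(5825/22) = 7*(22/5825) = 154/5825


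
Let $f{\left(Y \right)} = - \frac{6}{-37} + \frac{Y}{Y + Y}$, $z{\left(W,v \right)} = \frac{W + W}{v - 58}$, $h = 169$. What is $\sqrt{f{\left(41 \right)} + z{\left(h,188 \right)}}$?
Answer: $\frac{\sqrt{446590}}{370} \approx 1.8061$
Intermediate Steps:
$z{\left(W,v \right)} = \frac{2 W}{-58 + v}$
$f{\left(Y \right)} = \frac{49}{74}$ ($f{\left(Y \right)} = \left(-6\right) \left(- \frac{1}{37}\right) + \frac{Y}{2 Y} = \frac{6}{37} + Y \frac{1}{2 Y} = \frac{6}{37} + \frac{1}{2} = \frac{49}{74}$)
$\sqrt{f{\left(41 \right)} + z{\left(h,188 \right)}} = \sqrt{\frac{49}{74} + 2 \cdot 169 \frac{1}{-58 + 188}} = \sqrt{\frac{49}{74} + 2 \cdot 169 \cdot \frac{1}{130}} = \sqrt{\frac{49}{74} + \frac{13}{5}} = \sqrt{\frac{1207}{370}} = \frac{\sqrt{446590}}{370}$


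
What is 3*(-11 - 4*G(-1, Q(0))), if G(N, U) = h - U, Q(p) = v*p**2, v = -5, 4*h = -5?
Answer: -18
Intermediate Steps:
h = -5/4 (h = (1/4)*(-5) = -5/4 ≈ -1.2500)
Q(p) = -5*p**2
G(N, U) = -5/4 - U
3*(-11 - 4*G(-1, Q(0))) = 3*(-11 - 4*(-5/4 - (-5)*0**2)) = 3*(-11 - 4*(-5/4 - (-5)*0)) = 3*(-11 - 4*(-5/4 - 1*0)) = 3*(-11 - 4*(-5/4 + 0)) = 3*(-11 - 4*(-5/4)) = 3*(-11 + 5) = 3*(-6) = -18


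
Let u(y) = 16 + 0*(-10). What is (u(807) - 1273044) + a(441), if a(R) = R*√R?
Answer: -1263767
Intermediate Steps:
a(R) = R^(3/2)
u(y) = 16 (u(y) = 16 + 0 = 16)
(u(807) - 1273044) + a(441) = (16 - 1273044) + 441^(3/2) = -1273028 + 9261 = -1263767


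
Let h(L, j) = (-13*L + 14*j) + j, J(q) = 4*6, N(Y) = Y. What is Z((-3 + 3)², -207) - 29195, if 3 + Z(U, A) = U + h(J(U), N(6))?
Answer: -29420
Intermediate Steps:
J(q) = 24
h(L, j) = -13*L + 15*j
Z(U, A) = -225 + U (Z(U, A) = -3 + (U + (-13*24 + 15*6)) = -3 + (U + (-312 + 90)) = -3 + (U - 222) = -3 + (-222 + U) = -225 + U)
Z((-3 + 3)², -207) - 29195 = (-225 + (-3 + 3)²) - 29195 = (-225 + 0²) - 29195 = (-225 + 0) - 29195 = -225 - 29195 = -29420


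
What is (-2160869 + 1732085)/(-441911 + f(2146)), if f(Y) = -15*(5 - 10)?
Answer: 107196/110459 ≈ 0.97046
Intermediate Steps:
f(Y) = 75 (f(Y) = -15*(-5) = 75)
(-2160869 + 1732085)/(-441911 + f(2146)) = (-2160869 + 1732085)/(-441911 + 75) = -428784/(-441836) = -428784*(-1/441836) = 107196/110459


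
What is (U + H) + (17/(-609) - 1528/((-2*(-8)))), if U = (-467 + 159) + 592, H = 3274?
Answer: 4217291/1218 ≈ 3462.5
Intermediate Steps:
U = 284 (U = -308 + 592 = 284)
(U + H) + (17/(-609) - 1528/((-2*(-8)))) = (284 + 3274) + (17/(-609) - 1528/((-2*(-8)))) = 3558 + (17*(-1/609) - 1528/16) = 3558 + (-17/609 - 1528*1/16) = 3558 + (-17/609 - 191/2) = 3558 - 116353/1218 = 4217291/1218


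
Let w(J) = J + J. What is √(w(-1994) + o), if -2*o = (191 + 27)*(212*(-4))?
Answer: 2*√22111 ≈ 297.40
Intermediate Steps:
w(J) = 2*J
o = 92432 (o = -(191 + 27)*212*(-4)/2 = -109*(-848) = -½*(-184864) = 92432)
√(w(-1994) + o) = √(2*(-1994) + 92432) = √(-3988 + 92432) = √88444 = 2*√22111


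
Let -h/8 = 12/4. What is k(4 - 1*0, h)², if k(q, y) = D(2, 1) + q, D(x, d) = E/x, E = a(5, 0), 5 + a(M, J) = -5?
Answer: 1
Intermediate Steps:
a(M, J) = -10 (a(M, J) = -5 - 5 = -10)
E = -10
h = -24 (h = -96/4 = -8*3 = -24)
D(x, d) = -10/x
k(q, y) = -5 + q (k(q, y) = -10/2 + q = -10*½ + q = -5 + q)
k(4 - 1*0, h)² = (-5 + (4 - 1*0))² = (-5 + (4 + 0))² = (-5 + 4)² = (-1)² = 1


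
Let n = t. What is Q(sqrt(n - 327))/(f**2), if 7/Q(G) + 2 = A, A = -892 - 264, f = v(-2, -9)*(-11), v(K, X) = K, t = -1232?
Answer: -7/560472 ≈ -1.2489e-5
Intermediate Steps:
n = -1232
f = 22 (f = -2*(-11) = 22)
A = -1156
Q(G) = -7/1158 (Q(G) = 7/(-2 - 1156) = 7/(-1158) = 7*(-1/1158) = -7/1158)
Q(sqrt(n - 327))/(f**2) = -7/(1158*(22**2)) = -7/1158/484 = -7/1158*1/484 = -7/560472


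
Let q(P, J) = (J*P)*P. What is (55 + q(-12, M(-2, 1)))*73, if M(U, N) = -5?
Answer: -48545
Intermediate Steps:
q(P, J) = J*P²
(55 + q(-12, M(-2, 1)))*73 = (55 - 5*(-12)²)*73 = (55 - 5*144)*73 = (55 - 720)*73 = -665*73 = -48545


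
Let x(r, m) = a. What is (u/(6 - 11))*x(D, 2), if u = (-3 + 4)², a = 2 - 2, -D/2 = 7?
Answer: 0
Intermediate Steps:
D = -14 (D = -2*7 = -14)
a = 0
x(r, m) = 0
u = 1 (u = 1² = 1)
(u/(6 - 11))*x(D, 2) = (1/(6 - 11))*0 = (1/(-5))*0 = (1*(-⅕))*0 = -⅕*0 = 0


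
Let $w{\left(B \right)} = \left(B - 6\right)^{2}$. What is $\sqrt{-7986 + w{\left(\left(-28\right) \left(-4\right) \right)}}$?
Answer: $5 \sqrt{130} \approx 57.009$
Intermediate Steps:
$w{\left(B \right)} = \left(-6 + B\right)^{2}$
$\sqrt{-7986 + w{\left(\left(-28\right) \left(-4\right) \right)}} = \sqrt{-7986 + \left(-6 - -112\right)^{2}} = \sqrt{-7986 + \left(-6 + 112\right)^{2}} = \sqrt{-7986 + 106^{2}} = \sqrt{-7986 + 11236} = \sqrt{3250} = 5 \sqrt{130}$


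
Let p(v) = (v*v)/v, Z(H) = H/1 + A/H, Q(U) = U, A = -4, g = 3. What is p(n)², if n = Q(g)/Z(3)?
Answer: 81/25 ≈ 3.2400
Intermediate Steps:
Z(H) = H - 4/H (Z(H) = H/1 - 4/H = H*1 - 4/H = H - 4/H)
n = 9/5 (n = 3/(3 - 4/3) = 3/(5/3) = 3*(⅗) = 9/5 ≈ 1.8000)
p(v) = v (p(v) = v²/v = v)
p(n)² = (9/5)² = 81/25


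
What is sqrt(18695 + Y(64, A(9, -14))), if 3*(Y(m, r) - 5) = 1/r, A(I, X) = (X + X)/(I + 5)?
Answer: sqrt(673194)/6 ≈ 136.75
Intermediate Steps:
A(I, X) = 2*X/(5 + I) (A(I, X) = (2*X)/(5 + I) = 2*X/(5 + I))
Y(m, r) = 5 + 1/(3*r)
sqrt(18695 + Y(64, A(9, -14))) = sqrt(18695 + (5 + 1/(3*((2*(-14)/(5 + 9)))))) = sqrt(18695 + (5 + 1/(3*((2*(-14)/14))))) = sqrt(18695 + (5 + 1/(3*((2*(-14)*(1/14)))))) = sqrt(18695 + (5 + (1/3)/(-2))) = sqrt(18695 + (5 + (1/3)*(-1/2))) = sqrt(18695 + (5 - 1/6)) = sqrt(18695 + 29/6) = sqrt(112199/6) = sqrt(673194)/6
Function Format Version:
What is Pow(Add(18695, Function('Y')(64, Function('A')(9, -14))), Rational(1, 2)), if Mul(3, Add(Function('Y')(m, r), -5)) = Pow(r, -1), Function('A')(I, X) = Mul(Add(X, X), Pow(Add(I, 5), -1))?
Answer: Mul(Rational(1, 6), Pow(673194, Rational(1, 2))) ≈ 136.75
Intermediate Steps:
Function('A')(I, X) = Mul(2, X, Pow(Add(5, I), -1)) (Function('A')(I, X) = Mul(Mul(2, X), Pow(Add(5, I), -1)) = Mul(2, X, Pow(Add(5, I), -1)))
Function('Y')(m, r) = Add(5, Mul(Rational(1, 3), Pow(r, -1)))
Pow(Add(18695, Function('Y')(64, Function('A')(9, -14))), Rational(1, 2)) = Pow(Add(18695, Add(5, Mul(Rational(1, 3), Pow(Mul(2, -14, Pow(Add(5, 9), -1)), -1)))), Rational(1, 2)) = Pow(Add(18695, Add(5, Mul(Rational(1, 3), Pow(Mul(2, -14, Pow(14, -1)), -1)))), Rational(1, 2)) = Pow(Add(18695, Add(5, Mul(Rational(1, 3), Pow(Mul(2, -14, Rational(1, 14)), -1)))), Rational(1, 2)) = Pow(Add(18695, Add(5, Mul(Rational(1, 3), Pow(-2, -1)))), Rational(1, 2)) = Pow(Add(18695, Add(5, Mul(Rational(1, 3), Rational(-1, 2)))), Rational(1, 2)) = Pow(Add(18695, Add(5, Rational(-1, 6))), Rational(1, 2)) = Pow(Add(18695, Rational(29, 6)), Rational(1, 2)) = Pow(Rational(112199, 6), Rational(1, 2)) = Mul(Rational(1, 6), Pow(673194, Rational(1, 2)))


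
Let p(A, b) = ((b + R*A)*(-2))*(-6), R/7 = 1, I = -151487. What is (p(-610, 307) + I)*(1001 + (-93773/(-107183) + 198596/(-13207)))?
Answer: -278049892726024432/1415565881 ≈ -1.9642e+8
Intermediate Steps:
R = 7 (R = 7*1 = 7)
p(A, b) = 12*b + 84*A (p(A, b) = ((b + 7*A)*(-2))*(-6) = (-14*A - 2*b)*(-6) = 12*b + 84*A)
(p(-610, 307) + I)*(1001 + (-93773/(-107183) + 198596/(-13207))) = ((12*307 + 84*(-610)) - 151487)*(1001 + (-93773/(-107183) + 198596/(-13207))) = ((3684 - 51240) - 151487)*(1001 + (-93773*(-1/107183) + 198596*(-1/13207))) = (-47556 - 151487)*(1001 + (93773/107183 - 198596/13207)) = -199043*(1001 - 20047655057/1415565881) = -199043*1396933791824/1415565881 = -278049892726024432/1415565881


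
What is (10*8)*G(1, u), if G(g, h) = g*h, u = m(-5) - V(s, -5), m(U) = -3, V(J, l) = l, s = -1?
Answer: 160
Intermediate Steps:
u = 2 (u = -3 - 1*(-5) = -3 + 5 = 2)
(10*8)*G(1, u) = (10*8)*(1*2) = 80*2 = 160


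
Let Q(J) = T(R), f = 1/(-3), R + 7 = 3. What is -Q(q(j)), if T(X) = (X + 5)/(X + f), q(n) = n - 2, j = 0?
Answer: 3/13 ≈ 0.23077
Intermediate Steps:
R = -4 (R = -7 + 3 = -4)
f = -1/3 (f = 1*(-1/3) = -1/3 ≈ -0.33333)
q(n) = -2 + n
T(X) = (5 + X)/(-1/3 + X) (T(X) = (X + 5)/(X - 1/3) = (5 + X)/(-1/3 + X))
Q(J) = -3/13 (Q(J) = 3*(5 - 4)/(-1 + 3*(-4)) = 3*1/(-1 - 12) = 3*1/(-13) = 3*(-1/13)*1 = -3/13)
-Q(q(j)) = -1*(-3/13) = 3/13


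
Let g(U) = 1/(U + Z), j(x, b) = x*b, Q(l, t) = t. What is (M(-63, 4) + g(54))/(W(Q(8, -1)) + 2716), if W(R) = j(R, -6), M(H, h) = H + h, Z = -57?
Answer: -89/4083 ≈ -0.021798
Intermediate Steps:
j(x, b) = b*x
W(R) = -6*R
g(U) = 1/(-57 + U) (g(U) = 1/(U - 57) = 1/(-57 + U))
(M(-63, 4) + g(54))/(W(Q(8, -1)) + 2716) = ((-63 + 4) + 1/(-57 + 54))/(-6*(-1) + 2716) = (-59 + 1/(-3))/(6 + 2716) = (-59 - ⅓)/2722 = -178/3*1/2722 = -89/4083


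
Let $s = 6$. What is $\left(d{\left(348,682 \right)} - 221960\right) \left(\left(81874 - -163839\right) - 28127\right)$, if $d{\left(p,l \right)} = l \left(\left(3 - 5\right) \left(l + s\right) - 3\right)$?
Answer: $-252930234668$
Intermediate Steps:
$d{\left(p,l \right)} = l \left(-15 - 2 l\right)$ ($d{\left(p,l \right)} = l \left(\left(3 - 5\right) \left(l + 6\right) - 3\right) = l \left(- 2 \left(6 + l\right) - 3\right) = l \left(\left(-12 - 2 l\right) - 3\right) = l \left(-15 - 2 l\right)$)
$\left(d{\left(348,682 \right)} - 221960\right) \left(\left(81874 - -163839\right) - 28127\right) = \left(\left(-1\right) 682 \left(15 + 2 \cdot 682\right) - 221960\right) \left(\left(81874 - -163839\right) - 28127\right) = \left(\left(-1\right) 682 \left(15 + 1364\right) - 221960\right) \left(\left(81874 + 163839\right) - 28127\right) = \left(\left(-1\right) 682 \cdot 1379 - 221960\right) \left(245713 - 28127\right) = \left(-940478 - 221960\right) 217586 = \left(-1162438\right) 217586 = -252930234668$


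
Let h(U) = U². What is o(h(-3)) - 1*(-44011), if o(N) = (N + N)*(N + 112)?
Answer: 46189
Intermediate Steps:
o(N) = 2*N*(112 + N) (o(N) = (2*N)*(112 + N) = 2*N*(112 + N))
o(h(-3)) - 1*(-44011) = 2*(-3)²*(112 + (-3)²) - 1*(-44011) = 2*9*(112 + 9) + 44011 = 2*9*121 + 44011 = 2178 + 44011 = 46189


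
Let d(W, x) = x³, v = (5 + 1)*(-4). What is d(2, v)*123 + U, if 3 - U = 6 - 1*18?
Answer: -1700337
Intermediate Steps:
v = -24 (v = 6*(-4) = -24)
U = 15 (U = 3 - (6 - 1*18) = 3 - (6 - 18) = 3 - 1*(-12) = 3 + 12 = 15)
d(2, v)*123 + U = (-24)³*123 + 15 = -13824*123 + 15 = -1700352 + 15 = -1700337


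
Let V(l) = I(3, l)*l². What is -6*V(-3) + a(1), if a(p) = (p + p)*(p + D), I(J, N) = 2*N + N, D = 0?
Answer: 488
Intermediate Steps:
I(J, N) = 3*N
V(l) = 3*l³ (V(l) = (3*l)*l² = 3*l³)
a(p) = 2*p² (a(p) = (p + p)*(p + 0) = (2*p)*p = 2*p²)
-6*V(-3) + a(1) = -18*(-3)³ + 2*1² = -18*(-27) + 2*1 = -6*(-81) + 2 = 486 + 2 = 488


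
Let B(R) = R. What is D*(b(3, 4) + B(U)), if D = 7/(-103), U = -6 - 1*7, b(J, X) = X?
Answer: 63/103 ≈ 0.61165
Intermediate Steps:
U = -13 (U = -6 - 7 = -13)
D = -7/103 (D = 7*(-1/103) = -7/103 ≈ -0.067961)
D*(b(3, 4) + B(U)) = -7*(4 - 13)/103 = -7/103*(-9) = 63/103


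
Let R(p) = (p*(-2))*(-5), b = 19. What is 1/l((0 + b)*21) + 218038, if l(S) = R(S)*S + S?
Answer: 347205673543/1592409 ≈ 2.1804e+5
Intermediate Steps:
R(p) = 10*p (R(p) = -2*p*(-5) = 10*p)
l(S) = S + 10*S² (l(S) = (10*S)*S + S = 10*S² + S = S + 10*S²)
1/l((0 + b)*21) + 218038 = 1/(((0 + 19)*21)*(1 + 10*((0 + 19)*21))) + 218038 = 1/((19*21)*(1 + 10*(19*21))) + 218038 = 1/(399*(1 + 10*399)) + 218038 = 1/(399*(1 + 3990)) + 218038 = 1/(399*3991) + 218038 = 1/1592409 + 218038 = 347205673543/1592409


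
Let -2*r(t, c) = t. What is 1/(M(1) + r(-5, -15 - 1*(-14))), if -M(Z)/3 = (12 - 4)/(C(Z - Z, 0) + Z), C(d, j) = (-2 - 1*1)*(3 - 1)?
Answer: 10/73 ≈ 0.13699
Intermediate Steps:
r(t, c) = -t/2
C(d, j) = -6 (C(d, j) = (-2 - 1)*2 = -3*2 = -6)
M(Z) = -24/(-6 + Z) (M(Z) = -3*(12 - 4)/(-6 + Z) = -24/(-6 + Z))
1/(M(1) + r(-5, -15 - 1*(-14))) = 1/(-24/(-6 + 1) - ½*(-5)) = 1/(-24/(-5) + 5/2) = 1/(-24*(-⅕) + 5/2) = 1/(24/5 + 5/2) = 1/(73/10) = 10/73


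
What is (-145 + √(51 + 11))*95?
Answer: -13775 + 95*√62 ≈ -13027.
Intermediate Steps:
(-145 + √(51 + 11))*95 = (-145 + √62)*95 = -13775 + 95*√62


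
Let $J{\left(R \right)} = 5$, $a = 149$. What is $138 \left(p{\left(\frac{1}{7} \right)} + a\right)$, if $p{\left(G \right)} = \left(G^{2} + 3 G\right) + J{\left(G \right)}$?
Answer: $\frac{1044384}{49} \approx 21314.0$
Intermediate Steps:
$p{\left(G \right)} = 5 + G^{2} + 3 G$ ($p{\left(G \right)} = \left(G^{2} + 3 G\right) + 5 = 5 + G^{2} + 3 G$)
$138 \left(p{\left(\frac{1}{7} \right)} + a\right) = 138 \left(\left(5 + \left(\frac{1}{7}\right)^{2} + \frac{3}{7}\right) + 149\right) = 138 \left(\left(5 + \left(\frac{1}{7}\right)^{2} + 3 \cdot \frac{1}{7}\right) + 149\right) = 138 \left(\left(5 + \frac{1}{49} + \frac{3}{7}\right) + 149\right) = 138 \left(\frac{267}{49} + 149\right) = 138 \cdot \frac{7568}{49} = \frac{1044384}{49}$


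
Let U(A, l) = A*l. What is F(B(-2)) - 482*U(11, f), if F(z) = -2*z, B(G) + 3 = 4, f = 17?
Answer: -90136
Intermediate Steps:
B(G) = 1 (B(G) = -3 + 4 = 1)
F(B(-2)) - 482*U(11, f) = -2*1 - 5302*17 = -2 - 482*187 = -2 - 90134 = -90136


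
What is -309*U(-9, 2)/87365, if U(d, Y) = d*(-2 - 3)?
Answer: -2781/17473 ≈ -0.15916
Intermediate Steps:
U(d, Y) = -5*d (U(d, Y) = d*(-5) = -5*d)
-309*U(-9, 2)/87365 = -(-1545)*(-9)/87365 = -309*45*(1/87365) = -13905*1/87365 = -2781/17473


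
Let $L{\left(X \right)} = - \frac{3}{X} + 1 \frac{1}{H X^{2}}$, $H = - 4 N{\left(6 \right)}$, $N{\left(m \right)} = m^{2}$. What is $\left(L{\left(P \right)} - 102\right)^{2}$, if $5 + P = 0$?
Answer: $\frac{133254931681}{12960000} \approx 10282.0$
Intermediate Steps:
$P = -5$ ($P = -5 + 0 = -5$)
$H = -144$ ($H = - 4 \cdot 6^{2} = \left(-4\right) 36 = -144$)
$L{\left(X \right)} = - \frac{3}{X} - \frac{1}{144 X^{2}}$ ($L{\left(X \right)} = - \frac{3}{X} + 1 \frac{1}{\left(-144\right) X^{2}} = - \frac{3}{X} + 1 \left(- \frac{1}{144 X^{2}}\right) = - \frac{3}{X} - \frac{1}{144 X^{2}}$)
$\left(L{\left(P \right)} - 102\right)^{2} = \left(\frac{-1 - -2160}{144 \cdot 25} - 102\right)^{2} = \left(\frac{1}{144} \cdot \frac{1}{25} \left(-1 + 2160\right) - 102\right)^{2} = \left(\frac{1}{144} \cdot \frac{1}{25} \cdot 2159 - 102\right)^{2} = \left(\frac{2159}{3600} - 102\right)^{2} = \left(- \frac{365041}{3600}\right)^{2} = \frac{133254931681}{12960000}$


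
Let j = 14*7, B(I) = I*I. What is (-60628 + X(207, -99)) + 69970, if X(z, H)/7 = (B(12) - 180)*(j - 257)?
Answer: 49410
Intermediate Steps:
B(I) = I²
j = 98
X(z, H) = 40068 (X(z, H) = 7*((12² - 180)*(98 - 257)) = 7*((144 - 180)*(-159)) = 7*(-36*(-159)) = 7*5724 = 40068)
(-60628 + X(207, -99)) + 69970 = (-60628 + 40068) + 69970 = -20560 + 69970 = 49410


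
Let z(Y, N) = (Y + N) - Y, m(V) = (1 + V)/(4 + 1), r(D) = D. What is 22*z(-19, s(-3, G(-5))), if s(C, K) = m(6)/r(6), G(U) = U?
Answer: 77/15 ≈ 5.1333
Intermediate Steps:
m(V) = ⅕ + V/5 (m(V) = (1 + V)/5 = (1 + V)*(⅕) = ⅕ + V/5)
s(C, K) = 7/30 (s(C, K) = (⅕ + (⅕)*6)/6 = (⅕ + 6/5)*(⅙) = (7/5)*(⅙) = 7/30)
z(Y, N) = N (z(Y, N) = (N + Y) - Y = N)
22*z(-19, s(-3, G(-5))) = 22*(7/30) = 77/15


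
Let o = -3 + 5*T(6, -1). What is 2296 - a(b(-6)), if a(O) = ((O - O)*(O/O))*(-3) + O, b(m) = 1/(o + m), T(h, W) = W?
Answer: 32145/14 ≈ 2296.1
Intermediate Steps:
o = -8 (o = -3 + 5*(-1) = -3 - 5 = -8)
b(m) = 1/(-8 + m)
a(O) = O (a(O) = (0*1)*(-3) + O = 0*(-3) + O = 0 + O = O)
2296 - a(b(-6)) = 2296 - 1/(-8 - 6) = 2296 - 1/(-14) = 2296 - 1*(-1/14) = 2296 + 1/14 = 32145/14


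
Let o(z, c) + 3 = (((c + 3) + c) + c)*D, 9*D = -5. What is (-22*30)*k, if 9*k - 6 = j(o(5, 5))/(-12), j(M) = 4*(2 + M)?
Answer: -6380/9 ≈ -708.89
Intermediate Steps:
D = -5/9 (D = (⅑)*(-5) = -5/9 ≈ -0.55556)
o(z, c) = -14/3 - 5*c/3 (o(z, c) = -3 + (((c + 3) + c) + c)*(-5/9) = -3 + (((3 + c) + c) + c)*(-5/9) = -3 + ((3 + 2*c) + c)*(-5/9) = -3 + (3 + 3*c)*(-5/9) = -3 + (-5/3 - 5*c/3) = -14/3 - 5*c/3)
j(M) = 8 + 4*M
k = 29/27 (k = ⅔ + ((8 + 4*(-14/3 - 5/3*5))/(-12))/9 = ⅔ + ((8 + 4*(-14/3 - 25/3))*(-1/12))/9 = ⅔ + ((8 + 4*(-13))*(-1/12))/9 = ⅔ + ((8 - 52)*(-1/12))/9 = ⅔ + (-44*(-1/12))/9 = ⅔ + (⅑)*(11/3) = ⅔ + 11/27 = 29/27 ≈ 1.0741)
(-22*30)*k = -22*30*(29/27) = -660*29/27 = -6380/9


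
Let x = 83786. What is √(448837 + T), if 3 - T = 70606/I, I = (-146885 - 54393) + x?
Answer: √1548990438791478/58746 ≈ 669.96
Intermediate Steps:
I = -117492 (I = (-146885 - 54393) + 83786 = -201278 + 83786 = -117492)
T = 211541/58746 (T = 3 - 70606/(-117492) = 3 - 70606*(-1)/117492 = 3 - 1*(-35303/58746) = 3 + 35303/58746 = 211541/58746 ≈ 3.6009)
√(448837 + T) = √(448837 + 211541/58746) = √(26367589943/58746) = √1548990438791478/58746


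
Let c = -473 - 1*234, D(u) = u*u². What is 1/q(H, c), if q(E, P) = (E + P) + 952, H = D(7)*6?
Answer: 1/2303 ≈ 0.00043422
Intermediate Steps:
D(u) = u³
c = -707 (c = -473 - 234 = -707)
H = 2058 (H = 7³*6 = 343*6 = 2058)
q(E, P) = 952 + E + P
1/q(H, c) = 1/(952 + 2058 - 707) = 1/2303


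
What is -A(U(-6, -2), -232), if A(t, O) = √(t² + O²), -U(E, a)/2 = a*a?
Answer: -8*√842 ≈ -232.14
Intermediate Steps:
U(E, a) = -2*a² (U(E, a) = -2*a*a = -2*a²)
A(t, O) = √(O² + t²)
-A(U(-6, -2), -232) = -√((-232)² + (-2*(-2)²)²) = -√(53824 + (-2*4)²) = -√(53824 + (-8)²) = -√(53824 + 64) = -√53888 = -8*√842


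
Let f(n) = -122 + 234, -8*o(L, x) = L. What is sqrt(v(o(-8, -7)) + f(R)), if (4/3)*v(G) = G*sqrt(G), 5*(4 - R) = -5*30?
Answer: sqrt(451)/2 ≈ 10.618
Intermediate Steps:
o(L, x) = -L/8
R = 34 (R = 4 - (-1)*30 = 4 - 1/5*(-150) = 4 + 30 = 34)
v(G) = 3*G**(3/2)/4 (v(G) = 3*(G*sqrt(G))/4 = 3*G**(3/2)/4)
f(n) = 112
sqrt(v(o(-8, -7)) + f(R)) = sqrt(3*(-1/8*(-8))**(3/2)/4 + 112) = sqrt(3*1**(3/2)/4 + 112) = sqrt((3/4)*1 + 112) = sqrt(3/4 + 112) = sqrt(451/4) = sqrt(451)/2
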